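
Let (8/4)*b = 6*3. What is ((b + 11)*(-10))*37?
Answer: -7400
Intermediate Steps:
b = 9 (b = (6*3)/2 = (½)*18 = 9)
((b + 11)*(-10))*37 = ((9 + 11)*(-10))*37 = (20*(-10))*37 = -200*37 = -7400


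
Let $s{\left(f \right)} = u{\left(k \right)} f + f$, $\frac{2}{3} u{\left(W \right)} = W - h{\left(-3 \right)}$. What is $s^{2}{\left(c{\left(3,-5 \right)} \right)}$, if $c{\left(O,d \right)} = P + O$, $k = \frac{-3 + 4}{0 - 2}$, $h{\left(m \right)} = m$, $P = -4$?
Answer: $\frac{361}{16} \approx 22.563$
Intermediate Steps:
$k = - \frac{1}{2}$ ($k = 1 \frac{1}{-2} = 1 \left(- \frac{1}{2}\right) = - \frac{1}{2} \approx -0.5$)
$c{\left(O,d \right)} = -4 + O$
$u{\left(W \right)} = \frac{9}{2} + \frac{3 W}{2}$ ($u{\left(W \right)} = \frac{3 \left(W - -3\right)}{2} = \frac{3 \left(W + 3\right)}{2} = \frac{3 \left(3 + W\right)}{2} = \frac{9}{2} + \frac{3 W}{2}$)
$s{\left(f \right)} = \frac{19 f}{4}$ ($s{\left(f \right)} = \left(\frac{9}{2} + \frac{3}{2} \left(- \frac{1}{2}\right)\right) f + f = \left(\frac{9}{2} - \frac{3}{4}\right) f + f = \frac{15 f}{4} + f = \frac{19 f}{4}$)
$s^{2}{\left(c{\left(3,-5 \right)} \right)} = \left(\frac{19 \left(-4 + 3\right)}{4}\right)^{2} = \left(\frac{19}{4} \left(-1\right)\right)^{2} = \left(- \frac{19}{4}\right)^{2} = \frac{361}{16}$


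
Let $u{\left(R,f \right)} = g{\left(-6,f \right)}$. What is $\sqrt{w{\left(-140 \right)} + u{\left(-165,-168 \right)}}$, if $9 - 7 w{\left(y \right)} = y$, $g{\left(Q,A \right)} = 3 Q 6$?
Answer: $\frac{i \sqrt{4249}}{7} \approx 9.3121 i$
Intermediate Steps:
$g{\left(Q,A \right)} = 18 Q$
$w{\left(y \right)} = \frac{9}{7} - \frac{y}{7}$
$u{\left(R,f \right)} = -108$ ($u{\left(R,f \right)} = 18 \left(-6\right) = -108$)
$\sqrt{w{\left(-140 \right)} + u{\left(-165,-168 \right)}} = \sqrt{\left(\frac{9}{7} - -20\right) - 108} = \sqrt{\left(\frac{9}{7} + 20\right) - 108} = \sqrt{\frac{149}{7} - 108} = \sqrt{- \frac{607}{7}} = \frac{i \sqrt{4249}}{7}$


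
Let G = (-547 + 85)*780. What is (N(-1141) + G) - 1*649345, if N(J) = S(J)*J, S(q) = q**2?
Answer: -1486455926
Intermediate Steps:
N(J) = J**3 (N(J) = J**2*J = J**3)
G = -360360 (G = -462*780 = -360360)
(N(-1141) + G) - 1*649345 = ((-1141)**3 - 360360) - 1*649345 = (-1485446221 - 360360) - 649345 = -1485806581 - 649345 = -1486455926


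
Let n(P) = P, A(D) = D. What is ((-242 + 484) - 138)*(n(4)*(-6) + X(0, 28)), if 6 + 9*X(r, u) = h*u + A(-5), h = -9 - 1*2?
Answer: -55640/9 ≈ -6182.2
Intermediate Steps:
h = -11 (h = -9 - 2 = -11)
X(r, u) = -11/9 - 11*u/9 (X(r, u) = -2/3 + (-11*u - 5)/9 = -2/3 + (-5 - 11*u)/9 = -2/3 + (-5/9 - 11*u/9) = -11/9 - 11*u/9)
((-242 + 484) - 138)*(n(4)*(-6) + X(0, 28)) = ((-242 + 484) - 138)*(4*(-6) + (-11/9 - 11/9*28)) = (242 - 138)*(-24 + (-11/9 - 308/9)) = 104*(-24 - 319/9) = 104*(-535/9) = -55640/9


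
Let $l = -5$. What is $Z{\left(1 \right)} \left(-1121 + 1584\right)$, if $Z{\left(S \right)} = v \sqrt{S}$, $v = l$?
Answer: $-2315$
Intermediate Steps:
$v = -5$
$Z{\left(S \right)} = - 5 \sqrt{S}$
$Z{\left(1 \right)} \left(-1121 + 1584\right) = - 5 \sqrt{1} \left(-1121 + 1584\right) = \left(-5\right) 1 \cdot 463 = \left(-5\right) 463 = -2315$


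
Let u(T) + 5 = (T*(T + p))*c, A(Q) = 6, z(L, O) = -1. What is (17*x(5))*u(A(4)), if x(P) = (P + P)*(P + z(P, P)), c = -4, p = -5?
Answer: -19720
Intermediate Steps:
u(T) = -5 - 4*T*(-5 + T) (u(T) = -5 + (T*(T - 5))*(-4) = -5 + (T*(-5 + T))*(-4) = -5 - 4*T*(-5 + T))
x(P) = 2*P*(-1 + P) (x(P) = (P + P)*(P - 1) = (2*P)*(-1 + P) = 2*P*(-1 + P))
(17*x(5))*u(A(4)) = (17*(2*5*(-1 + 5)))*(-5 - 4*6**2 + 20*6) = (17*(2*5*4))*(-5 - 4*36 + 120) = (17*40)*(-5 - 144 + 120) = 680*(-29) = -19720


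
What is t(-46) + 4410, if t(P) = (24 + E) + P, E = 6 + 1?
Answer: 4395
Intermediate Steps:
E = 7
t(P) = 31 + P (t(P) = (24 + 7) + P = 31 + P)
t(-46) + 4410 = (31 - 46) + 4410 = -15 + 4410 = 4395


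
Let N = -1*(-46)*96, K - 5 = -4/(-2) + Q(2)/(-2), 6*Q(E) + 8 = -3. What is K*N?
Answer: 34960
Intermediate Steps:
Q(E) = -11/6 (Q(E) = -4/3 + (1/6)*(-3) = -4/3 - 1/2 = -11/6)
K = 95/12 (K = 5 + (-4/(-2) - 11/6/(-2)) = 5 + (-4*(-1/2) - 11/6*(-1/2)) = 5 + (2 + 11/12) = 5 + 35/12 = 95/12 ≈ 7.9167)
N = 4416 (N = 46*96 = 4416)
K*N = (95/12)*4416 = 34960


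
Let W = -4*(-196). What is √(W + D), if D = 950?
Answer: 17*√6 ≈ 41.641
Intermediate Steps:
W = 784
√(W + D) = √(784 + 950) = √1734 = 17*√6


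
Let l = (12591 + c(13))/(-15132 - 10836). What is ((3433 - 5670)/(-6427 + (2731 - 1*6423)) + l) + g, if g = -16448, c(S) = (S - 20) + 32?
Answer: -180088070371/10948758 ≈ -16448.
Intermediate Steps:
c(S) = 12 + S (c(S) = (-20 + S) + 32 = 12 + S)
l = -1577/3246 (l = (12591 + (12 + 13))/(-15132 - 10836) = (12591 + 25)/(-25968) = 12616*(-1/25968) = -1577/3246 ≈ -0.48583)
((3433 - 5670)/(-6427 + (2731 - 1*6423)) + l) + g = ((3433 - 5670)/(-6427 + (2731 - 1*6423)) - 1577/3246) - 16448 = (-2237/(-6427 + (2731 - 6423)) - 1577/3246) - 16448 = (-2237/(-6427 - 3692) - 1577/3246) - 16448 = (-2237/(-10119) - 1577/3246) - 16448 = (-2237*(-1/10119) - 1577/3246) - 16448 = (2237/10119 - 1577/3246) - 16448 = -2898787/10948758 - 16448 = -180088070371/10948758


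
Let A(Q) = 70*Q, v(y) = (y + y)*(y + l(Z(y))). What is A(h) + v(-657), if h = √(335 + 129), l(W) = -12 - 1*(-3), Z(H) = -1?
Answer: 875124 + 280*√29 ≈ 8.7663e+5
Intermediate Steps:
l(W) = -9 (l(W) = -12 + 3 = -9)
h = 4*√29 (h = √464 = 4*√29 ≈ 21.541)
v(y) = 2*y*(-9 + y) (v(y) = (y + y)*(y - 9) = (2*y)*(-9 + y) = 2*y*(-9 + y))
A(h) + v(-657) = 70*(4*√29) + 2*(-657)*(-9 - 657) = 280*√29 + 2*(-657)*(-666) = 280*√29 + 875124 = 875124 + 280*√29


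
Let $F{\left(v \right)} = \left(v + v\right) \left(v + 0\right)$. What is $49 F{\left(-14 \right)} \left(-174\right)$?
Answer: $-3342192$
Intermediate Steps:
$F{\left(v \right)} = 2 v^{2}$ ($F{\left(v \right)} = 2 v v = 2 v^{2}$)
$49 F{\left(-14 \right)} \left(-174\right) = 49 \cdot 2 \left(-14\right)^{2} \left(-174\right) = 49 \cdot 2 \cdot 196 \left(-174\right) = 49 \cdot 392 \left(-174\right) = 19208 \left(-174\right) = -3342192$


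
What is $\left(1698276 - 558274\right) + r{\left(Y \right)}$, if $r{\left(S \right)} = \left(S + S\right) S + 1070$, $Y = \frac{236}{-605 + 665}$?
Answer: $\frac{256748162}{225} \approx 1.1411 \cdot 10^{6}$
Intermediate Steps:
$Y = \frac{59}{15}$ ($Y = \frac{236}{60} = 236 \cdot \frac{1}{60} = \frac{59}{15} \approx 3.9333$)
$r{\left(S \right)} = 1070 + 2 S^{2}$ ($r{\left(S \right)} = 2 S S + 1070 = 2 S^{2} + 1070 = 1070 + 2 S^{2}$)
$\left(1698276 - 558274\right) + r{\left(Y \right)} = \left(1698276 - 558274\right) + \left(1070 + 2 \left(\frac{59}{15}\right)^{2}\right) = 1140002 + \left(1070 + 2 \cdot \frac{3481}{225}\right) = 1140002 + \left(1070 + \frac{6962}{225}\right) = 1140002 + \frac{247712}{225} = \frac{256748162}{225}$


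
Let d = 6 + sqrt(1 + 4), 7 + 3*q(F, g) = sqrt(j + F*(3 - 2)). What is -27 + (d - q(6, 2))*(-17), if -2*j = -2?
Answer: -506/3 - 17*sqrt(5) + 17*sqrt(7)/3 ≈ -191.69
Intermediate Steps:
j = 1 (j = -1/2*(-2) = 1)
q(F, g) = -7/3 + sqrt(1 + F)/3 (q(F, g) = -7/3 + sqrt(1 + F*(3 - 2))/3 = -7/3 + sqrt(1 + F*1)/3 = -7/3 + sqrt(1 + F)/3)
d = 6 + sqrt(5) ≈ 8.2361
-27 + (d - q(6, 2))*(-17) = -27 + ((6 + sqrt(5)) - (-7/3 + sqrt(1 + 6)/3))*(-17) = -27 + ((6 + sqrt(5)) - (-7/3 + sqrt(7)/3))*(-17) = -27 + ((6 + sqrt(5)) + (7/3 - sqrt(7)/3))*(-17) = -27 + (25/3 + sqrt(5) - sqrt(7)/3)*(-17) = -27 + (-425/3 - 17*sqrt(5) + 17*sqrt(7)/3) = -506/3 - 17*sqrt(5) + 17*sqrt(7)/3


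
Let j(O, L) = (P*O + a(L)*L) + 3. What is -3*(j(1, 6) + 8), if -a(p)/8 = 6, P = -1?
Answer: 834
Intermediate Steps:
a(p) = -48 (a(p) = -8*6 = -48)
j(O, L) = 3 - O - 48*L (j(O, L) = (-O - 48*L) + 3 = 3 - O - 48*L)
-3*(j(1, 6) + 8) = -3*((3 - 1*1 - 48*6) + 8) = -3*((3 - 1 - 288) + 8) = -3*(-286 + 8) = -3*(-278) = 834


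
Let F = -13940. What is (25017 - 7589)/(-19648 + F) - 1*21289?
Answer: -178768090/8397 ≈ -21290.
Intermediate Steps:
(25017 - 7589)/(-19648 + F) - 1*21289 = (25017 - 7589)/(-19648 - 13940) - 1*21289 = 17428/(-33588) - 21289 = 17428*(-1/33588) - 21289 = -4357/8397 - 21289 = -178768090/8397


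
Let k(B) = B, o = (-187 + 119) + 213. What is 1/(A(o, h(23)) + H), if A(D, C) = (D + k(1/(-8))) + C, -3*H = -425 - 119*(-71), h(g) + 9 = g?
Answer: -24/60379 ≈ -0.00039749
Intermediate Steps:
h(g) = -9 + g
o = 145 (o = -68 + 213 = 145)
H = -8024/3 (H = -(-425 - 119*(-71))/3 = -(-425 + 8449)/3 = -⅓*8024 = -8024/3 ≈ -2674.7)
A(D, C) = -⅛ + C + D (A(D, C) = (D + 1/(-8)) + C = (D - ⅛) + C = (-⅛ + D) + C = -⅛ + C + D)
1/(A(o, h(23)) + H) = 1/((-⅛ + (-9 + 23) + 145) - 8024/3) = 1/((-⅛ + 14 + 145) - 8024/3) = 1/(1271/8 - 8024/3) = 1/(-60379/24) = -24/60379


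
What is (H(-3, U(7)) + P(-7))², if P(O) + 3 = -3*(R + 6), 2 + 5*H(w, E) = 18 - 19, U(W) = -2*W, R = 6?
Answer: 39204/25 ≈ 1568.2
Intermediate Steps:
H(w, E) = -⅗ (H(w, E) = -⅖ + (18 - 19)/5 = -⅖ + (⅕)*(-1) = -⅖ - ⅕ = -⅗)
P(O) = -39 (P(O) = -3 - 3*(6 + 6) = -3 - 3*12 = -3 - 36 = -39)
(H(-3, U(7)) + P(-7))² = (-⅗ - 39)² = (-198/5)² = 39204/25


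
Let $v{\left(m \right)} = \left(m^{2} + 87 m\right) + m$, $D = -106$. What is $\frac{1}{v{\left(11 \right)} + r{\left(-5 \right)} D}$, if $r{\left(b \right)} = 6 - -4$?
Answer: $\frac{1}{29} \approx 0.034483$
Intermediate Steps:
$r{\left(b \right)} = 10$ ($r{\left(b \right)} = 6 + 4 = 10$)
$v{\left(m \right)} = m^{2} + 88 m$
$\frac{1}{v{\left(11 \right)} + r{\left(-5 \right)} D} = \frac{1}{11 \left(88 + 11\right) + 10 \left(-106\right)} = \frac{1}{11 \cdot 99 - 1060} = \frac{1}{1089 - 1060} = \frac{1}{29}$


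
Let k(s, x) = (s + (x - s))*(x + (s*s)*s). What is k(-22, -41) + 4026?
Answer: 442275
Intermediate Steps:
k(s, x) = x*(x + s³) (k(s, x) = x*(x + s²*s) = x*(x + s³))
k(-22, -41) + 4026 = -41*(-41 + (-22)³) + 4026 = -41*(-41 - 10648) + 4026 = -41*(-10689) + 4026 = 438249 + 4026 = 442275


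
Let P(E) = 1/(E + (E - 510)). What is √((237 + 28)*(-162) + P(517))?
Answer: I*√2946886789/262 ≈ 207.2*I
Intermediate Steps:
P(E) = 1/(-510 + 2*E) (P(E) = 1/(E + (-510 + E)) = 1/(-510 + 2*E))
√((237 + 28)*(-162) + P(517)) = √((237 + 28)*(-162) + 1/(2*(-255 + 517))) = √(265*(-162) + (½)/262) = √(-42930 + (½)*(1/262)) = √(-42930 + 1/524) = √(-22495319/524) = I*√2946886789/262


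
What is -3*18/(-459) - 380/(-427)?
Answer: 7314/7259 ≈ 1.0076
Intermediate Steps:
-3*18/(-459) - 380/(-427) = -54*(-1/459) - 380*(-1/427) = 2/17 + 380/427 = 7314/7259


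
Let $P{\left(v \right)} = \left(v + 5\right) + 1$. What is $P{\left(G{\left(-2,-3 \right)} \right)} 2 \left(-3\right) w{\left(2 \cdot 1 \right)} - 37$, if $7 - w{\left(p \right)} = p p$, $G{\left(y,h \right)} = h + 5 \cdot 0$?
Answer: $-91$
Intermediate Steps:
$G{\left(y,h \right)} = h$ ($G{\left(y,h \right)} = h + 0 = h$)
$P{\left(v \right)} = 6 + v$ ($P{\left(v \right)} = \left(5 + v\right) + 1 = 6 + v$)
$w{\left(p \right)} = 7 - p^{2}$ ($w{\left(p \right)} = 7 - p p = 7 - p^{2}$)
$P{\left(G{\left(-2,-3 \right)} \right)} 2 \left(-3\right) w{\left(2 \cdot 1 \right)} - 37 = \left(6 - 3\right) 2 \left(-3\right) \left(7 - \left(2 \cdot 1\right)^{2}\right) - 37 = 3 \cdot 2 \left(-3\right) \left(7 - 2^{2}\right) - 37 = 6 \left(-3\right) \left(7 - 4\right) - 37 = - 18 \left(7 - 4\right) - 37 = \left(-18\right) 3 - 37 = -54 - 37 = -91$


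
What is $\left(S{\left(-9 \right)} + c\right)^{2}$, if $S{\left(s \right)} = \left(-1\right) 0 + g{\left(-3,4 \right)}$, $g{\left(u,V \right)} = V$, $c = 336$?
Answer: $115600$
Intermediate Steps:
$S{\left(s \right)} = 4$ ($S{\left(s \right)} = \left(-1\right) 0 + 4 = 0 + 4 = 4$)
$\left(S{\left(-9 \right)} + c\right)^{2} = \left(4 + 336\right)^{2} = 340^{2} = 115600$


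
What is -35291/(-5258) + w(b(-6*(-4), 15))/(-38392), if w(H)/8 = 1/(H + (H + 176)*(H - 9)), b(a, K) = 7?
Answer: 60800786989/9058697978 ≈ 6.7119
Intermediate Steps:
w(H) = 8/(H + (-9 + H)*(176 + H)) (w(H) = 8/(H + (H + 176)*(H - 9)) = 8/(H + (176 + H)*(-9 + H)) = 8/(H + (-9 + H)*(176 + H)))
-35291/(-5258) + w(b(-6*(-4), 15))/(-38392) = -35291/(-5258) + (8/(-1584 + 7² + 168*7))/(-38392) = -35291*(-1/5258) + (8/(-1584 + 49 + 1176))*(-1/38392) = 35291/5258 + (8/(-359))*(-1/38392) = 35291/5258 + (8*(-1/359))*(-1/38392) = 35291/5258 - 8/359*(-1/38392) = 35291/5258 + 1/1722841 = 60800786989/9058697978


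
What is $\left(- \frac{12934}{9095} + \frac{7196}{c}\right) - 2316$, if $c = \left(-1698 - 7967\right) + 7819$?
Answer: $- \frac{19486752352}{8394685} \approx -2321.3$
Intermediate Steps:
$c = -1846$ ($c = -9665 + 7819 = -1846$)
$\left(- \frac{12934}{9095} + \frac{7196}{c}\right) - 2316 = \left(- \frac{12934}{9095} + \frac{7196}{-1846}\right) - 2316 = \left(\left(-12934\right) \frac{1}{9095} + 7196 \left(- \frac{1}{1846}\right)\right) - 2316 = \left(- \frac{12934}{9095} - \frac{3598}{923}\right) - 2316 = - \frac{44661892}{8394685} - 2316 = - \frac{19486752352}{8394685}$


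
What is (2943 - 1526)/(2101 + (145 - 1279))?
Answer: 1417/967 ≈ 1.4654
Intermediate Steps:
(2943 - 1526)/(2101 + (145 - 1279)) = 1417/(2101 - 1134) = 1417/967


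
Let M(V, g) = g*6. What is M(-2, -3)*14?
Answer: -252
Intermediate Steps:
M(V, g) = 6*g
M(-2, -3)*14 = (6*(-3))*14 = -18*14 = -252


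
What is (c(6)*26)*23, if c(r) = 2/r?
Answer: 598/3 ≈ 199.33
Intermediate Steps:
(c(6)*26)*23 = ((2/6)*26)*23 = ((2*(1/6))*26)*23 = ((1/3)*26)*23 = (26/3)*23 = 598/3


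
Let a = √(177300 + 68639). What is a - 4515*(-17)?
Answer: 76755 + 17*√851 ≈ 77251.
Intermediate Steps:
a = 17*√851 (a = √245939 = 17*√851 ≈ 495.92)
a - 4515*(-17) = 17*√851 - 4515*(-17) = 17*√851 - 1*(-76755) = 17*√851 + 76755 = 76755 + 17*√851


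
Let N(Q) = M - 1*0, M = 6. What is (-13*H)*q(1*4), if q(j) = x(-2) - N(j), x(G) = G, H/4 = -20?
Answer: -8320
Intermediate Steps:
H = -80 (H = 4*(-20) = -80)
N(Q) = 6 (N(Q) = 6 - 1*0 = 6 + 0 = 6)
q(j) = -8 (q(j) = -2 - 1*6 = -2 - 6 = -8)
(-13*H)*q(1*4) = -13*(-80)*(-8) = 1040*(-8) = -8320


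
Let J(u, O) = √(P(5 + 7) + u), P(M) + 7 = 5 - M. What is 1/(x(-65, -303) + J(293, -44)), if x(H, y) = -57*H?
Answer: 1235/4575582 - √31/4575582 ≈ 0.00026869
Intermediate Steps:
P(M) = -2 - M (P(M) = -7 + (5 - M) = -2 - M)
J(u, O) = √(-14 + u) (J(u, O) = √((-2 - (5 + 7)) + u) = √((-2 - 1*12) + u) = √((-2 - 12) + u) = √(-14 + u))
1/(x(-65, -303) + J(293, -44)) = 1/(-57*(-65) + √(-14 + 293)) = 1/(3705 + √279) = 1/(3705 + 3*√31)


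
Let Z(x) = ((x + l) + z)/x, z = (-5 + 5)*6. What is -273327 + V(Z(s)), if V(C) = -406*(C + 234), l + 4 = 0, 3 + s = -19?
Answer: -4056919/11 ≈ -3.6881e+5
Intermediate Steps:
s = -22 (s = -3 - 19 = -22)
l = -4 (l = -4 + 0 = -4)
z = 0 (z = 0*6 = 0)
Z(x) = (-4 + x)/x (Z(x) = ((x - 4) + 0)/x = ((-4 + x) + 0)/x = (-4 + x)/x)
V(C) = -95004 - 406*C (V(C) = -406*(234 + C) = -95004 - 406*C)
-273327 + V(Z(s)) = -273327 + (-95004 - 406*(-4 - 22)/(-22)) = -273327 + (-95004 - (-203)*(-26)/11) = -273327 + (-95004 - 406*13/11) = -273327 + (-95004 - 5278/11) = -273327 - 1050322/11 = -4056919/11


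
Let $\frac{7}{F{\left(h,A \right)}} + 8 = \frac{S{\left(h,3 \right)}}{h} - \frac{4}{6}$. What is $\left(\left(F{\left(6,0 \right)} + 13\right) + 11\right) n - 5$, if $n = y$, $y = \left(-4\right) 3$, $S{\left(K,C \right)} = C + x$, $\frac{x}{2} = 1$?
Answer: $- \frac{13267}{47} \approx -282.28$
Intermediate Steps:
$x = 2$ ($x = 2 \cdot 1 = 2$)
$S{\left(K,C \right)} = 2 + C$ ($S{\left(K,C \right)} = C + 2 = 2 + C$)
$F{\left(h,A \right)} = \frac{7}{- \frac{26}{3} + \frac{5}{h}}$ ($F{\left(h,A \right)} = \frac{7}{-8 + \left(\frac{2 + 3}{h} - \frac{4}{6}\right)} = \frac{7}{-8 + \left(\frac{5}{h} - \frac{2}{3}\right)} = \frac{7}{-8 - \left(\frac{2}{3} - \frac{5}{h}\right)} = \frac{7}{- \frac{26}{3} + \frac{5}{h}}$)
$y = -12$
$n = -12$
$\left(\left(F{\left(6,0 \right)} + 13\right) + 11\right) n - 5 = \left(\left(\left(-21\right) 6 \frac{1}{-15 + 26 \cdot 6} + 13\right) + 11\right) \left(-12\right) - 5 = \left(\left(\left(-21\right) 6 \frac{1}{-15 + 156} + 13\right) + 11\right) \left(-12\right) - 5 = \left(\left(\left(-21\right) 6 \cdot \frac{1}{141} + 13\right) + 11\right) \left(-12\right) - 5 = \left(\left(- \frac{42}{47} + 13\right) + 11\right) \left(-12\right) - 5 = \left(\frac{569}{47} + 11\right) \left(-12\right) - 5 = \frac{1086}{47} \left(-12\right) - 5 = - \frac{13032}{47} - 5 = - \frac{13267}{47}$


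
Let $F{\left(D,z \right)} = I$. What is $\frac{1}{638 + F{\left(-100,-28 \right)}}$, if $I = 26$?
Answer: $\frac{1}{664} \approx 0.001506$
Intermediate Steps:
$F{\left(D,z \right)} = 26$
$\frac{1}{638 + F{\left(-100,-28 \right)}} = \frac{1}{638 + 26} = \frac{1}{664}$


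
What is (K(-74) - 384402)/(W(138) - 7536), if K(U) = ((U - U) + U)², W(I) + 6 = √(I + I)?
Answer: 238154991/4740124 + 189463*√69/14220372 ≈ 50.353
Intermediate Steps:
W(I) = -6 + √2*√I (W(I) = -6 + √(I + I) = -6 + √(2*I) = -6 + √2*√I)
K(U) = U² (K(U) = (0 + U)² = U²)
(K(-74) - 384402)/(W(138) - 7536) = ((-74)² - 384402)/((-6 + √2*√138) - 7536) = (5476 - 384402)/((-6 + 2*√69) - 7536) = -378926/(-7542 + 2*√69)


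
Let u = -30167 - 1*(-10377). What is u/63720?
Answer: -1979/6372 ≈ -0.31058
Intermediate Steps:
u = -19790 (u = -30167 + 10377 = -19790)
u/63720 = -19790/63720 = -19790*1/63720 = -1979/6372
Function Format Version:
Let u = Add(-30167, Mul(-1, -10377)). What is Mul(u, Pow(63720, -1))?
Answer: Rational(-1979, 6372) ≈ -0.31058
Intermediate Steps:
u = -19790 (u = Add(-30167, 10377) = -19790)
Mul(u, Pow(63720, -1)) = Mul(-19790, Pow(63720, -1)) = Mul(-19790, Rational(1, 63720)) = Rational(-1979, 6372)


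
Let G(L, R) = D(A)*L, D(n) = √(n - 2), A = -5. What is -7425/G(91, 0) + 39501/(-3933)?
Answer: -231/23 + 7425*I*√7/637 ≈ -10.043 + 30.839*I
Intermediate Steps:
D(n) = √(-2 + n)
G(L, R) = I*L*√7 (G(L, R) = √(-2 - 5)*L = √(-7)*L = (I*√7)*L = I*L*√7)
-7425/G(91, 0) + 39501/(-3933) = -7425*(-I*√7/637) + 39501/(-3933) = -7425*(-I*√7/637) + 39501*(-1/3933) = -(-7425)*I*√7/637 - 231/23 = 7425*I*√7/637 - 231/23 = -231/23 + 7425*I*√7/637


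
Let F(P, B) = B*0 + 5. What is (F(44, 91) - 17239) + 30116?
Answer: 12882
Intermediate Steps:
F(P, B) = 5 (F(P, B) = 0 + 5 = 5)
(F(44, 91) - 17239) + 30116 = (5 - 17239) + 30116 = -17234 + 30116 = 12882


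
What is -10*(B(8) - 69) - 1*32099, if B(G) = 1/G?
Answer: -125641/4 ≈ -31410.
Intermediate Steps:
B(G) = 1/G
-10*(B(8) - 69) - 1*32099 = -10*(1/8 - 69) - 1*32099 = -10*(⅛ - 69) - 32099 = -10*(-551/8) - 32099 = 2755/4 - 32099 = -125641/4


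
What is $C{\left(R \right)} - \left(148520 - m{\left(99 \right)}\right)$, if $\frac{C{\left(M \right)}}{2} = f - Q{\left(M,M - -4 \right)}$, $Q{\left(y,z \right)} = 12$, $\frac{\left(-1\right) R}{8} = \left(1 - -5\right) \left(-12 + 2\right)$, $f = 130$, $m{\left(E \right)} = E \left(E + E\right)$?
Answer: $-128682$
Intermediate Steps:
$m{\left(E \right)} = 2 E^{2}$ ($m{\left(E \right)} = E 2 E = 2 E^{2}$)
$R = 480$ ($R = - 8 \left(1 - -5\right) \left(-12 + 2\right) = - 8 \left(1 + 5\right) \left(-10\right) = - 8 \cdot 6 \left(-10\right) = \left(-8\right) \left(-60\right) = 480$)
$C{\left(M \right)} = 236$ ($C{\left(M \right)} = 2 \left(130 - 12\right) = 2 \cdot 118 = 236$)
$C{\left(R \right)} - \left(148520 - m{\left(99 \right)}\right) = 236 - \left(148520 - 2 \cdot 99^{2}\right) = 236 - \left(148520 - 2 \cdot 9801\right) = 236 - \left(148520 - 19602\right) = 236 - 128918 = -128682$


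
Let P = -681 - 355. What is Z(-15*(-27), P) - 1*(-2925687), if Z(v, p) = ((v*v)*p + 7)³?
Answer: -4906924229401063681559270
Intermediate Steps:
P = -1036
Z(v, p) = (7 + p*v²)³ (Z(v, p) = (v²*p + 7)³ = (p*v² + 7)³ = (7 + p*v²)³)
Z(-15*(-27), P) - 1*(-2925687) = (7 - 1036*(-15*(-27))²)³ - 1*(-2925687) = (7 - 1036*405²)³ + 2925687 = (7 - 1036*164025)³ + 2925687 = (7 - 169929900)³ + 2925687 = (-169929893)³ + 2925687 = -4906924229401063684484957 + 2925687 = -4906924229401063681559270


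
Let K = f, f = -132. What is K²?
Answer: 17424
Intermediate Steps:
K = -132
K² = (-132)² = 17424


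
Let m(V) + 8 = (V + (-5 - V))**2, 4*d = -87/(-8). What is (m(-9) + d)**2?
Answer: 398161/1024 ≈ 388.83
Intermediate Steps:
d = 87/32 (d = (-87/(-8))/4 = (-87*(-1/8))/4 = (1/4)*(87/8) = 87/32 ≈ 2.7188)
m(V) = 17 (m(V) = -8 + (V + (-5 - V))**2 = -8 + (-5)**2 = -8 + 25 = 17)
(m(-9) + d)**2 = (17 + 87/32)**2 = (631/32)**2 = 398161/1024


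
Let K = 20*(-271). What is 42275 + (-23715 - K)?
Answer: 23980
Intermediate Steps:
K = -5420
42275 + (-23715 - K) = 42275 + (-23715 - 1*(-5420)) = 42275 + (-23715 + 5420) = 42275 - 18295 = 23980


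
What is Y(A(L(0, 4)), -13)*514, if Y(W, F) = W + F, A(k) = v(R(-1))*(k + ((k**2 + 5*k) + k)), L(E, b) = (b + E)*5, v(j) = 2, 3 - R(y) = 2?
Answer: 548438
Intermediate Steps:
R(y) = 1 (R(y) = 3 - 1*2 = 3 - 2 = 1)
L(E, b) = 5*E + 5*b (L(E, b) = (E + b)*5 = 5*E + 5*b)
A(k) = 2*k**2 + 14*k (A(k) = 2*(k + ((k**2 + 5*k) + k)) = 2*(k + (k**2 + 6*k)) = 2*(k**2 + 7*k) = 2*k**2 + 14*k)
Y(W, F) = F + W
Y(A(L(0, 4)), -13)*514 = (-13 + 2*(5*0 + 5*4)*(7 + (5*0 + 5*4)))*514 = (-13 + 2*(0 + 20)*(7 + (0 + 20)))*514 = (-13 + 2*20*(7 + 20))*514 = (-13 + 2*20*27)*514 = (-13 + 1080)*514 = 1067*514 = 548438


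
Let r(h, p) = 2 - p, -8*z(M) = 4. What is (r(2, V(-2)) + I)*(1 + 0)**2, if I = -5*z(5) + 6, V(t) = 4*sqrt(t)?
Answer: 21/2 - 4*I*sqrt(2) ≈ 10.5 - 5.6569*I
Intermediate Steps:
z(M) = -1/2 (z(M) = -1/8*4 = -1/2)
I = 17/2 (I = -5*(-1/2) + 6 = 5/2 + 6 = 17/2 ≈ 8.5000)
(r(2, V(-2)) + I)*(1 + 0)**2 = ((2 - 4*sqrt(-2)) + 17/2)*(1 + 0)**2 = ((2 - 4*I*sqrt(2)) + 17/2)*1**2 = ((2 - 4*I*sqrt(2)) + 17/2)*1 = (21/2 - 4*I*sqrt(2))*1 = 21/2 - 4*I*sqrt(2)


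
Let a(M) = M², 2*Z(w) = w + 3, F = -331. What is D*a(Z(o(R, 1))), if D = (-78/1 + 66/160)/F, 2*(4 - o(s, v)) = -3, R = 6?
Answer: 1793823/423680 ≈ 4.2339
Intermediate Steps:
o(s, v) = 11/2 (o(s, v) = 4 - ½*(-3) = 4 + 3/2 = 11/2)
Z(w) = 3/2 + w/2 (Z(w) = (w + 3)/2 = (3 + w)/2 = 3/2 + w/2)
D = 6207/26480 (D = (-78/1 + 66/160)/(-331) = (-78*1 + 66*(1/160))*(-1/331) = (-78 + 33/80)*(-1/331) = -6207/80*(-1/331) = 6207/26480 ≈ 0.23440)
D*a(Z(o(R, 1))) = 6207*(3/2 + (½)*(11/2))²/26480 = 6207*(3/2 + 11/4)²/26480 = 6207*(17/4)²/26480 = (6207/26480)*(289/16) = 1793823/423680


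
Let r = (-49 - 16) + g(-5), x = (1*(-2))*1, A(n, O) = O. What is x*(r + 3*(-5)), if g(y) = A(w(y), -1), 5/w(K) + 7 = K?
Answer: 162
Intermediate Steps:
w(K) = 5/(-7 + K)
g(y) = -1
x = -2 (x = -2*1 = -2)
r = -66 (r = (-49 - 16) - 1 = -65 - 1 = -66)
x*(r + 3*(-5)) = -2*(-66 + 3*(-5)) = -2*(-66 - 15) = -2*(-81) = 162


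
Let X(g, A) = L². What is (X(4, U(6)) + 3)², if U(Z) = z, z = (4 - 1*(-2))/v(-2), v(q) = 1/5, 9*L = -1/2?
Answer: 946729/104976 ≈ 9.0185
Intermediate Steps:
L = -1/18 (L = (-1/2)/9 = (-1*½)/9 = (⅑)*(-½) = -1/18 ≈ -0.055556)
v(q) = ⅕
z = 30 (z = (4 - 1*(-2))/(⅕) = (4 + 2)*5 = 6*5 = 30)
U(Z) = 30
X(g, A) = 1/324 (X(g, A) = (-1/18)² = 1/324)
(X(4, U(6)) + 3)² = (1/324 + 3)² = (973/324)² = 946729/104976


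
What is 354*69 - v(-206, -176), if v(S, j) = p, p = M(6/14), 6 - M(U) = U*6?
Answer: 170958/7 ≈ 24423.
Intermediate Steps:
M(U) = 6 - 6*U (M(U) = 6 - U*6 = 6 - 6*U)
p = 24/7 (p = 6 - 36/14 = 6 - 6*3/7 = 6 - 18/7 = 24/7 ≈ 3.4286)
v(S, j) = 24/7
354*69 - v(-206, -176) = 354*69 - 1*24/7 = 24426 - 24/7 = 170958/7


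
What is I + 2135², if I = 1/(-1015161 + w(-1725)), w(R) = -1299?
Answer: 4633253383499/1016460 ≈ 4.5582e+6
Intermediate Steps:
I = -1/1016460 (I = 1/(-1015161 - 1299) = 1/(-1016460) = -1/1016460 ≈ -9.8381e-7)
I + 2135² = -1/1016460 + 2135² = -1/1016460 + 4558225 = 4633253383499/1016460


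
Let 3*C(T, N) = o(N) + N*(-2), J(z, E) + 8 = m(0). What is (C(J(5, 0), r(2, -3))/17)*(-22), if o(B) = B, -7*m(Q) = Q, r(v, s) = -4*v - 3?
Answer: -242/51 ≈ -4.7451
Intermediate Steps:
r(v, s) = -3 - 4*v
m(Q) = -Q/7
J(z, E) = -8 (J(z, E) = -8 - ⅐*0 = -8 + 0 = -8)
C(T, N) = -N/3 (C(T, N) = (N + N*(-2))/3 = (N - 2*N)/3 = (-N)/3 = -N/3)
(C(J(5, 0), r(2, -3))/17)*(-22) = ((-(-3 - 4*2)/3)/17)*(-22) = ((-(-3 - 8)/3)/17)*(-22) = ((-⅓*(-11))/17)*(-22) = ((1/17)*(11/3))*(-22) = (11/51)*(-22) = -242/51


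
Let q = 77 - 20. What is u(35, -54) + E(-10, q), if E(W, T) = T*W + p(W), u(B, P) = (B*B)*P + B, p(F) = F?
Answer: -66695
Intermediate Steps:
q = 57
u(B, P) = B + P*B² (u(B, P) = B²*P + B = P*B² + B = B + P*B²)
E(W, T) = W + T*W (E(W, T) = T*W + W = W + T*W)
u(35, -54) + E(-10, q) = 35*(1 + 35*(-54)) - 10*(1 + 57) = 35*(1 - 1890) - 10*58 = 35*(-1889) - 580 = -66115 - 580 = -66695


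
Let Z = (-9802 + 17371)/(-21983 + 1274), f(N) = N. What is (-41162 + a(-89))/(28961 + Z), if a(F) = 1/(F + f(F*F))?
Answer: -741798181683/521912105440 ≈ -1.4213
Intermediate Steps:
a(F) = 1/(F + F²) (a(F) = 1/(F + F*F) = 1/(F + F²))
Z = -841/2301 (Z = 7569/(-20709) = 7569*(-1/20709) = -841/2301 ≈ -0.36549)
(-41162 + a(-89))/(28961 + Z) = (-41162 + 1/((-89)*(1 - 89)))/(28961 - 841/2301) = (-41162 - 1/89/(-88))/(66638420/2301) = (-41162 - 1/89*(-1/88))*(2301/66638420) = (-41162 + 1/7832)*(2301/66638420) = -322380783/7832*2301/66638420 = -741798181683/521912105440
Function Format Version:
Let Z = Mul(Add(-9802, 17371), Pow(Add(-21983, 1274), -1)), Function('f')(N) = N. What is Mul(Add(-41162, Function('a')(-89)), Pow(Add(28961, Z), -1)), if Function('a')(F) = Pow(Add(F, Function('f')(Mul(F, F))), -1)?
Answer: Rational(-741798181683, 521912105440) ≈ -1.4213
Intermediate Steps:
Function('a')(F) = Pow(Add(F, Pow(F, 2)), -1) (Function('a')(F) = Pow(Add(F, Mul(F, F)), -1) = Pow(Add(F, Pow(F, 2)), -1))
Z = Rational(-841, 2301) (Z = Mul(7569, Pow(-20709, -1)) = Mul(7569, Rational(-1, 20709)) = Rational(-841, 2301) ≈ -0.36549)
Mul(Add(-41162, Function('a')(-89)), Pow(Add(28961, Z), -1)) = Mul(Add(-41162, Mul(Pow(-89, -1), Pow(Add(1, -89), -1))), Pow(Add(28961, Rational(-841, 2301)), -1)) = Mul(Add(-41162, Mul(Rational(-1, 89), Pow(-88, -1))), Pow(Rational(66638420, 2301), -1)) = Mul(Add(-41162, Mul(Rational(-1, 89), Rational(-1, 88))), Rational(2301, 66638420)) = Mul(Add(-41162, Rational(1, 7832)), Rational(2301, 66638420)) = Mul(Rational(-322380783, 7832), Rational(2301, 66638420)) = Rational(-741798181683, 521912105440)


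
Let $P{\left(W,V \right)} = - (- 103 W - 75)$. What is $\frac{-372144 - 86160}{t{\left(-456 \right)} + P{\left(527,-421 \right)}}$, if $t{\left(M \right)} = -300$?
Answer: $- \frac{57288}{6757} \approx -8.4783$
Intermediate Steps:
$P{\left(W,V \right)} = 75 + 103 W$ ($P{\left(W,V \right)} = - (-75 - 103 W) = 75 + 103 W$)
$\frac{-372144 - 86160}{t{\left(-456 \right)} + P{\left(527,-421 \right)}} = \frac{-372144 - 86160}{-300 + \left(75 + 103 \cdot 527\right)} = - \frac{458304}{-300 + \left(75 + 54281\right)} = - \frac{458304}{-300 + 54356} = - \frac{458304}{54056} = \left(-458304\right) \frac{1}{54056} = - \frac{57288}{6757}$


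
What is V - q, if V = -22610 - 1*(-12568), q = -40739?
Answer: 30697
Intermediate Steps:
V = -10042 (V = -22610 + 12568 = -10042)
V - q = -10042 - 1*(-40739) = -10042 + 40739 = 30697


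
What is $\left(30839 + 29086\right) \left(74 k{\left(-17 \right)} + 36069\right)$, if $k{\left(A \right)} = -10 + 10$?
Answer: $2161434825$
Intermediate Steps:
$k{\left(A \right)} = 0$
$\left(30839 + 29086\right) \left(74 k{\left(-17 \right)} + 36069\right) = \left(30839 + 29086\right) \left(74 \cdot 0 + 36069\right) = 59925 \left(0 + 36069\right) = 59925 \cdot 36069 = 2161434825$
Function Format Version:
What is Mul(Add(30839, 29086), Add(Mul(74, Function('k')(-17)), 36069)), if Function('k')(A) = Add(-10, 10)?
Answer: 2161434825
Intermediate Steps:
Function('k')(A) = 0
Mul(Add(30839, 29086), Add(Mul(74, Function('k')(-17)), 36069)) = Mul(Add(30839, 29086), Add(Mul(74, 0), 36069)) = Mul(59925, Add(0, 36069)) = Mul(59925, 36069) = 2161434825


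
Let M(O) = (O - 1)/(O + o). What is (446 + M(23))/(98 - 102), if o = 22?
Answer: -5023/45 ≈ -111.62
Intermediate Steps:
M(O) = (-1 + O)/(22 + O) (M(O) = (O - 1)/(O + 22) = (-1 + O)/(22 + O))
(446 + M(23))/(98 - 102) = (446 + (-1 + 23)/(22 + 23))/(98 - 102) = (446 + 22/45)/(-4) = (446 + (1/45)*22)*(-¼) = (446 + 22/45)*(-¼) = (20092/45)*(-¼) = -5023/45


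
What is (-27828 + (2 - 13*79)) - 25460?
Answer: -54313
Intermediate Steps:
(-27828 + (2 - 13*79)) - 25460 = (-27828 + (2 - 1027)) - 25460 = (-27828 - 1025) - 25460 = -28853 - 25460 = -54313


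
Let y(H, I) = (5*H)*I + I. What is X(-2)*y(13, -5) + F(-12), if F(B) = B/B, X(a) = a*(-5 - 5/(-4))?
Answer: -2474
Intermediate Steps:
y(H, I) = I + 5*H*I (y(H, I) = 5*H*I + I = I + 5*H*I)
X(a) = -15*a/4 (X(a) = a*(-5 - 5*(-¼)) = a*(-5 + 5/4) = a*(-15/4) = -15*a/4)
F(B) = 1
X(-2)*y(13, -5) + F(-12) = (-15/4*(-2))*(-5*(1 + 5*13)) + 1 = 15*(-5*(1 + 65))/2 + 1 = 15*(-5*66)/2 + 1 = (15/2)*(-330) + 1 = -2475 + 1 = -2474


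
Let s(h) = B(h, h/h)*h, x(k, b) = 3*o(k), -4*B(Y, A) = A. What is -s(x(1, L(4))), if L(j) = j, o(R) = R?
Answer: 3/4 ≈ 0.75000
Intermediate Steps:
B(Y, A) = -A/4
x(k, b) = 3*k
s(h) = -h/4 (s(h) = (-h/(4*h))*h = (-1/4*1)*h = -h/4)
-s(x(1, L(4))) = -(-1)*3*1/4 = -(-1)*3/4 = -1*(-3/4) = 3/4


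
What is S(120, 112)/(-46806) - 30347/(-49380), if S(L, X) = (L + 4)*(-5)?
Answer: 241839547/385213380 ≈ 0.62781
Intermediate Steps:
S(L, X) = -20 - 5*L (S(L, X) = (4 + L)*(-5) = -20 - 5*L)
S(120, 112)/(-46806) - 30347/(-49380) = (-20 - 5*120)/(-46806) - 30347/(-49380) = (-20 - 600)*(-1/46806) - 30347*(-1/49380) = -620*(-1/46806) + 30347/49380 = 310/23403 + 30347/49380 = 241839547/385213380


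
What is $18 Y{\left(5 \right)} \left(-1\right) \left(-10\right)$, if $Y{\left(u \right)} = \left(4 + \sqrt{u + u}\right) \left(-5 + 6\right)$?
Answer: $720 + 180 \sqrt{10} \approx 1289.2$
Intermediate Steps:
$Y{\left(u \right)} = 4 + \sqrt{2} \sqrt{u}$ ($Y{\left(u \right)} = \left(4 + \sqrt{2 u}\right) 1 = \left(4 + \sqrt{2} \sqrt{u}\right) 1 = 4 + \sqrt{2} \sqrt{u}$)
$18 Y{\left(5 \right)} \left(-1\right) \left(-10\right) = 18 \left(4 + \sqrt{2} \sqrt{5}\right) \left(-1\right) \left(-10\right) = 18 \left(4 + \sqrt{10}\right) \left(-1\right) \left(-10\right) = 18 \left(-4 - \sqrt{10}\right) \left(-10\right) = \left(-72 - 18 \sqrt{10}\right) \left(-10\right) = 720 + 180 \sqrt{10}$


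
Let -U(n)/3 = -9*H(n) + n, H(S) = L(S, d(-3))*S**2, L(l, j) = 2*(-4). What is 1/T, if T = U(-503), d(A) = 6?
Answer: -1/54648435 ≈ -1.8299e-8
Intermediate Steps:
L(l, j) = -8
H(S) = -8*S**2
U(n) = -216*n**2 - 3*n (U(n) = -3*(-(-72)*n**2 + n) = -3*(72*n**2 + n) = -3*(n + 72*n**2) = -216*n**2 - 3*n)
T = -54648435 (T = 3*(-503)*(-1 - 72*(-503)) = 3*(-503)*(-1 + 36216) = 3*(-503)*36215 = -54648435)
1/T = 1/(-54648435) = -1/54648435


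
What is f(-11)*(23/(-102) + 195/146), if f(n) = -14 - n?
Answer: -4133/1241 ≈ -3.3304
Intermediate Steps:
f(-11)*(23/(-102) + 195/146) = (-14 - 1*(-11))*(23/(-102) + 195/146) = (-14 + 11)*(23*(-1/102) + 195*(1/146)) = -3*(-23/102 + 195/146) = -3*4133/3723 = -4133/1241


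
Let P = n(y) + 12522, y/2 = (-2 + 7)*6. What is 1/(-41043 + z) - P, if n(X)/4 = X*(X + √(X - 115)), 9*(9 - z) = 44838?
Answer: -1238842753/46016 - 240*I*√55 ≈ -26922.0 - 1779.9*I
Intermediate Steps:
z = -4973 (z = 9 - ⅑*44838 = 9 - 4982 = -4973)
y = 60 (y = 2*((-2 + 7)*6) = 2*(5*6) = 2*30 = 60)
n(X) = 4*X*(X + √(-115 + X)) (n(X) = 4*(X*(X + √(X - 115))) = 4*(X*(X + √(-115 + X))) = 4*X*(X + √(-115 + X)))
P = 26922 + 240*I*√55 (P = 4*60*(60 + √(-115 + 60)) + 12522 = 4*60*(60 + √(-55)) + 12522 = 4*60*(60 + I*√55) + 12522 = (14400 + 240*I*√55) + 12522 = 26922 + 240*I*√55 ≈ 26922.0 + 1779.9*I)
1/(-41043 + z) - P = 1/(-41043 - 4973) - (26922 + 240*I*√55) = 1/(-46016) + (-26922 - 240*I*√55) = -1/46016 + (-26922 - 240*I*√55) = -1238842753/46016 - 240*I*√55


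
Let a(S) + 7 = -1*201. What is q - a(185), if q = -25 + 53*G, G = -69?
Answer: -3474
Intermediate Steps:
a(S) = -208 (a(S) = -7 - 1*201 = -7 - 201 = -208)
q = -3682 (q = -25 + 53*(-69) = -25 - 3657 = -3682)
q - a(185) = -3682 - 1*(-208) = -3682 + 208 = -3474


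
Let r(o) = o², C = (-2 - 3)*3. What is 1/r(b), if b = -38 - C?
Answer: 1/529 ≈ 0.0018904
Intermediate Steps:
C = -15 (C = -5*3 = -15)
b = -23 (b = -38 - 1*(-15) = -38 + 15 = -23)
1/r(b) = 1/((-23)²) = 1/529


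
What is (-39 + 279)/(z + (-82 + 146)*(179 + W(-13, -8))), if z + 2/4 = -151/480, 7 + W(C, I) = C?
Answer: 115200/4884089 ≈ 0.023587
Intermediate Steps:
W(C, I) = -7 + C
z = -391/480 (z = -1/2 - 151/480 = -391/480 ≈ -0.81458)
(-39 + 279)/(z + (-82 + 146)*(179 + W(-13, -8))) = (-39 + 279)/(-391/480 + (-82 + 146)*(179 + (-7 - 13))) = 240/(-391/480 + 64*(179 - 20)) = 240/(-391/480 + 64*159) = 240/(-391/480 + 10176) = 240/(4884089/480) = 240*(480/4884089) = 115200/4884089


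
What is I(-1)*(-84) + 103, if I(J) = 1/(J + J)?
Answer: 145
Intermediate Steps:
I(J) = 1/(2*J)
I(-1)*(-84) + 103 = ((½)/(-1))*(-84) + 103 = ((½)*(-1))*(-84) + 103 = -½*(-84) + 103 = 42 + 103 = 145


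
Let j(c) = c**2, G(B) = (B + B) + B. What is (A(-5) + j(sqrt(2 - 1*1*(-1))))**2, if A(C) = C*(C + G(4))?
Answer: 1024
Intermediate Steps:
G(B) = 3*B (G(B) = 2*B + B = 3*B)
A(C) = C*(12 + C) (A(C) = C*(C + 3*4) = C*(C + 12) = C*(12 + C))
(A(-5) + j(sqrt(2 - 1*1*(-1))))**2 = (-5*(12 - 5) + (sqrt(2 - 1*1*(-1)))**2)**2 = (-5*7 + (sqrt(2 - 1*(-1)))**2)**2 = (-35 + (sqrt(2 + 1))**2)**2 = (-35 + (sqrt(3))**2)**2 = (-35 + 3)**2 = (-32)**2 = 1024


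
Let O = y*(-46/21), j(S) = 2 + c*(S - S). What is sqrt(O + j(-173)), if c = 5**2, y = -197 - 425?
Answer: sqrt(601734)/21 ≈ 36.939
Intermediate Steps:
y = -622
c = 25
j(S) = 2 (j(S) = 2 + 25*(S - S) = 2 + 25*0 = 2 + 0 = 2)
O = 28612/21 (O = -(-28612)/21 = -622*(-46/21) = 28612/21 ≈ 1362.5)
sqrt(O + j(-173)) = sqrt(28612/21 + 2) = sqrt(28654/21) = sqrt(601734)/21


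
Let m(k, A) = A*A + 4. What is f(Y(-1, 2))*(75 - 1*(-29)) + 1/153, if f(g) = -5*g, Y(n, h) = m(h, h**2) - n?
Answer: -1670759/153 ≈ -10920.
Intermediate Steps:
m(k, A) = 4 + A**2 (m(k, A) = A**2 + 4 = 4 + A**2)
Y(n, h) = 4 + h**4 - n (Y(n, h) = (4 + (h**2)**2) - n = (4 + h**4) - n = 4 + h**4 - n)
f(Y(-1, 2))*(75 - 1*(-29)) + 1/153 = (-5*(4 + 2**4 - 1*(-1)))*(75 - 1*(-29)) + 1/153 = (-5*(4 + 16 + 1))*(75 + 29) + 1/153 = -5*21*104 + 1/153 = -105*104 + 1/153 = -10920 + 1/153 = -1670759/153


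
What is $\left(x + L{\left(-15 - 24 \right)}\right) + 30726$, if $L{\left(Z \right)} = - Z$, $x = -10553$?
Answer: $20212$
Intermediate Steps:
$\left(x + L{\left(-15 - 24 \right)}\right) + 30726 = \left(-10553 - \left(-15 - 24\right)\right) + 30726 = \left(-10553 - -39\right) + 30726 = \left(-10553 + 39\right) + 30726 = -10514 + 30726 = 20212$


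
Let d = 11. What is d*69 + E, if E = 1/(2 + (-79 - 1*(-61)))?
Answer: 12143/16 ≈ 758.94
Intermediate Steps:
E = -1/16 (E = 1/(2 + (-79 + 61)) = 1/(2 - 18) = 1/(-16) = -1/16 ≈ -0.062500)
d*69 + E = 11*69 - 1/16 = 759 - 1/16 = 12143/16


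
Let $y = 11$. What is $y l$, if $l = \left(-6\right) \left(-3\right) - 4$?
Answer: $154$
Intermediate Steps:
$l = 14$ ($l = 18 - 4 = 14$)
$y l = 11 \cdot 14 = 154$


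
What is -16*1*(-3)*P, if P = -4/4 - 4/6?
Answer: -80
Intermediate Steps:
P = -5/3 (P = -4*¼ - 4*⅙ = -1 - ⅔ = -5/3 ≈ -1.6667)
-16*1*(-3)*P = -16*1*(-3)*(-5)/3 = -(-48)*(-5)/3 = -16*5 = -80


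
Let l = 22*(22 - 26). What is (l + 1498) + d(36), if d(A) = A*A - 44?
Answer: 2662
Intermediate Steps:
d(A) = -44 + A² (d(A) = A² - 44 = -44 + A²)
l = -88 (l = 22*(-4) = -88)
(l + 1498) + d(36) = (-88 + 1498) + (-44 + 36²) = 1410 + (-44 + 1296) = 1410 + 1252 = 2662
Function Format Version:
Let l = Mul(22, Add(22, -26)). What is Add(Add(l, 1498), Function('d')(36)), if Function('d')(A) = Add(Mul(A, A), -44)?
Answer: 2662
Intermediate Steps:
Function('d')(A) = Add(-44, Pow(A, 2)) (Function('d')(A) = Add(Pow(A, 2), -44) = Add(-44, Pow(A, 2)))
l = -88 (l = Mul(22, -4) = -88)
Add(Add(l, 1498), Function('d')(36)) = Add(Add(-88, 1498), Add(-44, Pow(36, 2))) = Add(1410, Add(-44, 1296)) = Add(1410, 1252) = 2662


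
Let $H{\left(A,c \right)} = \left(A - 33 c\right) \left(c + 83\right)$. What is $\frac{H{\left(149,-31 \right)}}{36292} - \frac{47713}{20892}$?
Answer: $- \frac{114589537}{189553116} \approx -0.60452$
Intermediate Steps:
$H{\left(A,c \right)} = \left(83 + c\right) \left(A - 33 c\right)$ ($H{\left(A,c \right)} = \left(A - 33 c\right) \left(83 + c\right) = \left(83 + c\right) \left(A - 33 c\right)$)
$\frac{H{\left(149,-31 \right)}}{36292} - \frac{47713}{20892} = \frac{\left(-2739\right) \left(-31\right) - 33 \left(-31\right)^{2} + 83 \cdot 149 + 149 \left(-31\right)}{36292} - \frac{47713}{20892} = \left(84909 - 31713 + 12367 - 4619\right) \frac{1}{36292} - \frac{47713}{20892} = 60944 \cdot \frac{1}{36292} - \frac{47713}{20892} = \frac{15236}{9073} - \frac{47713}{20892} = - \frac{114589537}{189553116}$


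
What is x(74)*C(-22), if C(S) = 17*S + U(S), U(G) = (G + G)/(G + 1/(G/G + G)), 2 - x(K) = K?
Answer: 12401136/463 ≈ 26784.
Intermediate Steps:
x(K) = 2 - K
U(G) = 2*G/(G + 1/(1 + G)) (U(G) = (2*G)/(G + 1/(1 + G)) = 2*G/(G + 1/(1 + G)))
C(S) = 17*S + 2*S*(1 + S)/(1 + S + S²)
x(74)*C(-22) = (2 - 1*74)*(-22*(19 + 17*(-22)² + 19*(-22))/(1 - 22 + (-22)²)) = (2 - 74)*(-22*(19 + 17*484 - 418)/(1 - 22 + 484)) = -(-1584)*(19 + 8228 - 418)/463 = -(-1584)*7829/463 = -72*(-172238/463) = 12401136/463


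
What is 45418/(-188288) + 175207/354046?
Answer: 4227328597/16665653312 ≈ 0.25365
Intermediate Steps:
45418/(-188288) + 175207/354046 = 45418*(-1/188288) + 175207*(1/354046) = -22709/94144 + 175207/354046 = 4227328597/16665653312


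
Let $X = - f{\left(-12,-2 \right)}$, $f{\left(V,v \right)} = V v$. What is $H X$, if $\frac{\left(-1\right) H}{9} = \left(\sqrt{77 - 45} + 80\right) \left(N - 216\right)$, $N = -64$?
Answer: $-4838400 - 241920 \sqrt{2} \approx -5.1805 \cdot 10^{6}$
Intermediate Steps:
$H = 201600 + 10080 \sqrt{2}$ ($H = - 9 \left(\sqrt{77 - 45} + 80\right) \left(-64 - 216\right) = - 9 \left(\sqrt{32} + 80\right) \left(-280\right) = - 9 \left(4 \sqrt{2} + 80\right) \left(-280\right) = - 9 \left(80 + 4 \sqrt{2}\right) \left(-280\right) = - 9 \left(-22400 - 1120 \sqrt{2}\right) = 201600 + 10080 \sqrt{2} \approx 2.1586 \cdot 10^{5}$)
$X = -24$ ($X = - \left(-12\right) \left(-2\right) = \left(-1\right) 24 = -24$)
$H X = \left(201600 + 10080 \sqrt{2}\right) \left(-24\right) = -4838400 - 241920 \sqrt{2}$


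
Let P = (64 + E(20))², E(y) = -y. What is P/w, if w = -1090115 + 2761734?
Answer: 1936/1671619 ≈ 0.0011582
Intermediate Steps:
w = 1671619
P = 1936 (P = (64 - 1*20)² = (64 - 20)² = 44² = 1936)
P/w = 1936/1671619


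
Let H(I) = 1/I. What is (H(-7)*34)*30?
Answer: -1020/7 ≈ -145.71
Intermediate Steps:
(H(-7)*34)*30 = (34/(-7))*30 = -⅐*34*30 = -34/7*30 = -1020/7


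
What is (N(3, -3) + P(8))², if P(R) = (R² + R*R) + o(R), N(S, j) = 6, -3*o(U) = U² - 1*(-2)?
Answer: 12544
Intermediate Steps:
o(U) = -⅔ - U²/3 (o(U) = -(U² - 1*(-2))/3 = -(U² + 2)/3 = -(2 + U²)/3 = -⅔ - U²/3)
P(R) = -⅔ + 5*R²/3 (P(R) = (R² + R*R) + (-⅔ - R²/3) = (R² + R²) + (-⅔ - R²/3) = 2*R² + (-⅔ - R²/3) = -⅔ + 5*R²/3)
(N(3, -3) + P(8))² = (6 + (-⅔ + (5/3)*8²))² = (6 + (-⅔ + (5/3)*64))² = (6 + (-⅔ + 320/3))² = (6 + 106)² = 112² = 12544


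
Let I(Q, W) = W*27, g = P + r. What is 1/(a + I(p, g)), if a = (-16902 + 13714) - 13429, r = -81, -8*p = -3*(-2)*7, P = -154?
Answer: -1/22962 ≈ -4.3550e-5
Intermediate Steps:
p = -21/4 (p = -(-3*(-2))*7/8 = -3*7/4 = -1/8*42 = -21/4 ≈ -5.2500)
g = -235 (g = -154 - 81 = -235)
I(Q, W) = 27*W
a = -16617 (a = -3188 - 13429 = -16617)
1/(a + I(p, g)) = 1/(-16617 + 27*(-235)) = 1/(-16617 - 6345) = 1/(-22962) = -1/22962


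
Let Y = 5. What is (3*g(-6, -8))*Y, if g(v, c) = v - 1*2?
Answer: -120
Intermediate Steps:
g(v, c) = -2 + v (g(v, c) = v - 2 = -2 + v)
(3*g(-6, -8))*Y = (3*(-2 - 6))*5 = (3*(-8))*5 = -24*5 = -120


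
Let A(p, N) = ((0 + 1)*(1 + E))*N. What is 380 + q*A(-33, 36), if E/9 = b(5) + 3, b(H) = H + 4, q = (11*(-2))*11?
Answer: -949228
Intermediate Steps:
q = -242 (q = -22*11 = -242)
b(H) = 4 + H
E = 108 (E = 9*((4 + 5) + 3) = 9*(9 + 3) = 9*12 = 108)
A(p, N) = 109*N (A(p, N) = ((0 + 1)*(1 + 108))*N = (1*109)*N = 109*N)
380 + q*A(-33, 36) = 380 - 26378*36 = 380 - 242*3924 = 380 - 949608 = -949228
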